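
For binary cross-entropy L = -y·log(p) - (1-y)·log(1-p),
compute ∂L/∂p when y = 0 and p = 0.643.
∂L/∂p = 2.801

∂L/∂p = -y/p + (1-y)/(1-p) = 0 + 1/0.357 = 2.801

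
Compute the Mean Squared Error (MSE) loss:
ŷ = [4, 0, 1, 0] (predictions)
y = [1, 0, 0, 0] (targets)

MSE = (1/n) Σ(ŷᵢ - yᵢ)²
MSE = 2.5

MSE = (1/4)((4-1)² + (0-0)² + (1-0)² + (0-0)²) = (1/4)(9 + 0 + 1 + 0) = 2.5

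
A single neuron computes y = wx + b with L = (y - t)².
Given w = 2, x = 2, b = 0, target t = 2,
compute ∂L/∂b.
∂L/∂b = 4

y = wx + b = (2)(2) + 0 = 4
∂L/∂y = 2(y - t) = 2(4 - 2) = 4
∂y/∂b = 1
∂L/∂b = ∂L/∂y · ∂y/∂b = 4 × 1 = 4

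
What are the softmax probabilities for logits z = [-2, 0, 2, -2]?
p = [0.0156, 0.1155, 0.8533, 0.0156]

exp(z) = [0.1353, 1, 7.389, 0.1353]
Sum = 8.66
p = [0.0156, 0.1155, 0.8533, 0.0156]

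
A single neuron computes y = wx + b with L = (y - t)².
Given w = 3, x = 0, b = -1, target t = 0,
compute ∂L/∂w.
∂L/∂w = 0

y = wx + b = (3)(0) + -1 = -1
∂L/∂y = 2(y - t) = 2(-1 - 0) = -2
∂y/∂w = x = 0
∂L/∂w = ∂L/∂y · ∂y/∂w = -2 × 0 = 0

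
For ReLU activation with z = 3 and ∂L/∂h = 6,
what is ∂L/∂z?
∂L/∂z = 6

h = ReLU(3) = 3
Since z > 0: ∂h/∂z = 1
∂L/∂z = ∂L/∂h · ∂h/∂z = 6 × 1 = 6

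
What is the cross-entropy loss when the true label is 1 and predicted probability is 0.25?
L = 1.386

L = -1·log(0.25) - 0·log(0.75) = -log(0.25) = 1.386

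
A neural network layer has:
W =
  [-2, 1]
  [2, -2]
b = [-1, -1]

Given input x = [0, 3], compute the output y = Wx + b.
y = [2, -7]

Wx = [-2×0 + 1×3, 2×0 + -2×3]
   = [3, -6]
y = Wx + b = [3 + -1, -6 + -1] = [2, -7]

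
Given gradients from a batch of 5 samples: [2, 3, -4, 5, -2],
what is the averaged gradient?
Average gradient = 0.8

Average = (1/5)(2 + 3 + -4 + 5 + -2) = 4/5 = 0.8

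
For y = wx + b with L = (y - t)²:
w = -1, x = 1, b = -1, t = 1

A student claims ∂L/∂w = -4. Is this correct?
Incorrect

y = (-1)(1) + -1 = -2
∂L/∂y = 2(y - t) = 2(-2 - 1) = -6
∂y/∂w = x = 1
∂L/∂w = -6 × 1 = -6

Claimed value: -4
Incorrect: The correct gradient is -6.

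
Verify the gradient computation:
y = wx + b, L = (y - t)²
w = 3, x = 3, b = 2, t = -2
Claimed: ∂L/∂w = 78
Correct

y = (3)(3) + 2 = 11
∂L/∂y = 2(y - t) = 2(11 - -2) = 26
∂y/∂w = x = 3
∂L/∂w = 26 × 3 = 78

Claimed value: 78
Correct: The correct gradient is 78.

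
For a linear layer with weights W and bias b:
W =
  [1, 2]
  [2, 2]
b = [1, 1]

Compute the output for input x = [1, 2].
y = [6, 7]

Wx = [1×1 + 2×2, 2×1 + 2×2]
   = [5, 6]
y = Wx + b = [5 + 1, 6 + 1] = [6, 7]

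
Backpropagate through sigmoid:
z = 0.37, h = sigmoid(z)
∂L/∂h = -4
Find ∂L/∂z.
∂L/∂z = -0.9665

σ(0.37) = 0.5915
σ'(0.37) = σ(0.37)(1 - σ(0.37)) = 0.5915 × 0.4085 = 0.2416
∂L/∂z = ∂L/∂h · σ'(z) = -4 × 0.2416 = -0.9665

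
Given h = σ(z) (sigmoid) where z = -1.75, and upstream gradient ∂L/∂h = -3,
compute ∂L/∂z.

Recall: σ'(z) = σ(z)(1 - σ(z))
∂L/∂z = -0.3784

σ(-1.75) = 0.148
σ'(-1.75) = σ(-1.75)(1 - σ(-1.75)) = 0.148 × 0.852 = 0.1261
∂L/∂z = ∂L/∂h · σ'(z) = -3 × 0.1261 = -0.3784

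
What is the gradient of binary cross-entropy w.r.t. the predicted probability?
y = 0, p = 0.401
∂L/∂p = 1.669

∂L/∂p = -y/p + (1-y)/(1-p) = 0 + 1/0.599 = 1.669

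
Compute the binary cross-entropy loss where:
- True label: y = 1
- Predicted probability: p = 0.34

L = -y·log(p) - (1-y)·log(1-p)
L = 1.079

L = -1·log(0.34) - 0·log(0.66) = -log(0.34) = 1.079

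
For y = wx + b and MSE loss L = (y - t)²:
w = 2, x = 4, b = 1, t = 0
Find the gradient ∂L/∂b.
∂L/∂b = 18

y = wx + b = (2)(4) + 1 = 9
∂L/∂y = 2(y - t) = 2(9 - 0) = 18
∂y/∂b = 1
∂L/∂b = ∂L/∂y · ∂y/∂b = 18 × 1 = 18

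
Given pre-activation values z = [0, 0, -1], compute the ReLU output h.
h = [0, 0, 0]

ReLU applied element-wise: max(0,0)=0, max(0,0)=0, max(0,-1)=0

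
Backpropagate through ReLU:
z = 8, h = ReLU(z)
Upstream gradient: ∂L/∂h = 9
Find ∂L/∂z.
∂L/∂z = 9

h = ReLU(8) = 8
Since z > 0: ∂h/∂z = 1
∂L/∂z = ∂L/∂h · ∂h/∂z = 9 × 1 = 9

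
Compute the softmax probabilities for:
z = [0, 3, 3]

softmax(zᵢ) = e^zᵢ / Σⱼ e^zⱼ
p = [0.0243, 0.4879, 0.4879]

exp(z) = [1, 20.09, 20.09]
Sum = 41.17
p = [0.0243, 0.4879, 0.4879]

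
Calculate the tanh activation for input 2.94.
0.9944

tanh(2.94) = (e^(2.94) - e^(-2.94))/(e^(2.94) + e^(-2.94)) = 0.9944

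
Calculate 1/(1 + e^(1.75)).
0.148

sigmoid(-1.75) = 1/(1 + e^(1.75)) = 1/(1 + 5.755) = 0.148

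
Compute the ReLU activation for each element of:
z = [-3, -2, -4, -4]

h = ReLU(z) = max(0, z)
h = [0, 0, 0, 0]

ReLU applied element-wise: max(0,-3)=0, max(0,-2)=0, max(0,-4)=0, max(0,-4)=0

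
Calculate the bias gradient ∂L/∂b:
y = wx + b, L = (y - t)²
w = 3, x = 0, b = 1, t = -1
∂L/∂b = 4

y = wx + b = (3)(0) + 1 = 1
∂L/∂y = 2(y - t) = 2(1 - -1) = 4
∂y/∂b = 1
∂L/∂b = ∂L/∂y · ∂y/∂b = 4 × 1 = 4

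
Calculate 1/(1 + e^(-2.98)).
0.9517

sigmoid(2.98) = 1/(1 + e^(-2.98)) = 1/(1 + 0.05079) = 0.9517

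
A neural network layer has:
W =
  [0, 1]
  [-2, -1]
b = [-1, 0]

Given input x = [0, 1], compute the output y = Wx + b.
y = [0, -1]

Wx = [0×0 + 1×1, -2×0 + -1×1]
   = [1, -1]
y = Wx + b = [1 + -1, -1 + 0] = [0, -1]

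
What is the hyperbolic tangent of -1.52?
-0.9087

tanh(-1.52) = (e^(-1.52) - e^(1.52))/(e^(-1.52) + e^(1.52)) = -0.9087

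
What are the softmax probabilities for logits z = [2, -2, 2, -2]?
p = [0.491, 0.009, 0.491, 0.009]

exp(z) = [7.389, 0.1353, 7.389, 0.1353]
Sum = 15.05
p = [0.491, 0.009, 0.491, 0.009]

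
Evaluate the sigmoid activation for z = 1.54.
0.8235

sigmoid(1.54) = 1/(1 + e^(-1.54)) = 1/(1 + 0.2144) = 0.8235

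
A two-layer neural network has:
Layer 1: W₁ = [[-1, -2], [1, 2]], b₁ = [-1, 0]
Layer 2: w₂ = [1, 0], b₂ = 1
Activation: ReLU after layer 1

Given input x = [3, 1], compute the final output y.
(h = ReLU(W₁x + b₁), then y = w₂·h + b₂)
y = 1

Layer 1 pre-activation: z₁ = [-6, 5]
After ReLU: h = [0, 5]
Layer 2 output: y = 1×0 + 0×5 + 1 = 1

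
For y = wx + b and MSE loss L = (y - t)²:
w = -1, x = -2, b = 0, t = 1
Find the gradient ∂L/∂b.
∂L/∂b = 2

y = wx + b = (-1)(-2) + 0 = 2
∂L/∂y = 2(y - t) = 2(2 - 1) = 2
∂y/∂b = 1
∂L/∂b = ∂L/∂y · ∂y/∂b = 2 × 1 = 2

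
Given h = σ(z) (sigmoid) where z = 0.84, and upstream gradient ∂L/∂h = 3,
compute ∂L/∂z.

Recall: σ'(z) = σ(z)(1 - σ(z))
∂L/∂z = 0.6318

σ(0.84) = 0.6985
σ'(0.84) = σ(0.84)(1 - σ(0.84)) = 0.6985 × 0.3015 = 0.2106
∂L/∂z = ∂L/∂h · σ'(z) = 3 × 0.2106 = 0.6318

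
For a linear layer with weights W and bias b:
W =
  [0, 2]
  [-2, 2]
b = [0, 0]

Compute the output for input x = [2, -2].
y = [-4, -8]

Wx = [0×2 + 2×-2, -2×2 + 2×-2]
   = [-4, -8]
y = Wx + b = [-4 + 0, -8 + 0] = [-4, -8]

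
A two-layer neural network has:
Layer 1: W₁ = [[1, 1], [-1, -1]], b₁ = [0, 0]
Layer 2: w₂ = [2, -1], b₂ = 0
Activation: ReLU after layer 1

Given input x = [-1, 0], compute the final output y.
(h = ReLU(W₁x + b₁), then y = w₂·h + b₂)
y = -1

Layer 1 pre-activation: z₁ = [-1, 1]
After ReLU: h = [0, 1]
Layer 2 output: y = 2×0 + -1×1 + 0 = -1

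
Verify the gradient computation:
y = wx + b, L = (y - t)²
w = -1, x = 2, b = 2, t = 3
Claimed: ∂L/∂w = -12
Correct

y = (-1)(2) + 2 = 0
∂L/∂y = 2(y - t) = 2(0 - 3) = -6
∂y/∂w = x = 2
∂L/∂w = -6 × 2 = -12

Claimed value: -12
Correct: The correct gradient is -12.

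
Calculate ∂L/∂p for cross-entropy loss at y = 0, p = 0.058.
∂L/∂p = 1.062

∂L/∂p = -y/p + (1-y)/(1-p) = 0 + 1/0.942 = 1.062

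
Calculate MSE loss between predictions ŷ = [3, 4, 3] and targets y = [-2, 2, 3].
MSE = 9.667

MSE = (1/3)((3--2)² + (4-2)² + (3-3)²) = (1/3)(25 + 4 + 0) = 9.667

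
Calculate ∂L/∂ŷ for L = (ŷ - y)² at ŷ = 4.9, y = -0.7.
∂L/∂ŷ = 11.2

∂L/∂ŷ = 2(ŷ - y) = 2(4.9 - -0.7) = 2(5.6) = 11.2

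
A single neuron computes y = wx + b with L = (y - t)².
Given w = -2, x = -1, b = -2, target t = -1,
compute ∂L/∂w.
∂L/∂w = -2

y = wx + b = (-2)(-1) + -2 = 0
∂L/∂y = 2(y - t) = 2(0 - -1) = 2
∂y/∂w = x = -1
∂L/∂w = ∂L/∂y · ∂y/∂w = 2 × -1 = -2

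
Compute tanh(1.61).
0.9232

tanh(1.61) = (e^(1.61) - e^(-1.61))/(e^(1.61) + e^(-1.61)) = 0.9232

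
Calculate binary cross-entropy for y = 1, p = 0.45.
L = 0.7985

L = -1·log(0.45) - 0·log(0.55) = -log(0.45) = 0.7985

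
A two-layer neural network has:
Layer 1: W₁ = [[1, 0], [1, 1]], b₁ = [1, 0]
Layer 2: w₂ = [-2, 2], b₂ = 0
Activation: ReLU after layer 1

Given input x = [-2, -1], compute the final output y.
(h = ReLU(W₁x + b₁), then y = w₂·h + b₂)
y = 0

Layer 1 pre-activation: z₁ = [-1, -3]
After ReLU: h = [0, 0]
Layer 2 output: y = -2×0 + 2×0 + 0 = 0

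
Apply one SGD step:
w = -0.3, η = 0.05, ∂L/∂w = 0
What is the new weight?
w_new = -0.3

w_new = w - η·∂L/∂w = -0.3 - 0.05×(0) = -0.3 - (0) = -0.3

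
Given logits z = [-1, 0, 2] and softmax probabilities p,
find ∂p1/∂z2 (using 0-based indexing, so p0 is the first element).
∂p1/∂z2 = -0.09636

p = softmax(z) = [0.04201, 0.1142, 0.8438]
p1 = 0.1142, p2 = 0.8438

∂p1/∂z2 = -p1 × p2 = -0.1142 × 0.8438 = -0.09636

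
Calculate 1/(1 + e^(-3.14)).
0.9585

sigmoid(3.14) = 1/(1 + e^(-3.14)) = 1/(1 + 0.04328) = 0.9585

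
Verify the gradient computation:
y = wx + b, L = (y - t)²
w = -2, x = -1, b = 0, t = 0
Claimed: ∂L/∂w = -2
Incorrect

y = (-2)(-1) + 0 = 2
∂L/∂y = 2(y - t) = 2(2 - 0) = 4
∂y/∂w = x = -1
∂L/∂w = 4 × -1 = -4

Claimed value: -2
Incorrect: The correct gradient is -4.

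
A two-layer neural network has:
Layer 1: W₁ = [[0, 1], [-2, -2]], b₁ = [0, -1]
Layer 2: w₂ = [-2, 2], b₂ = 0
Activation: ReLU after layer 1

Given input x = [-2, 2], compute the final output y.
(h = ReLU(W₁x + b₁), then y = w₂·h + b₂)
y = -4

Layer 1 pre-activation: z₁ = [2, -1]
After ReLU: h = [2, 0]
Layer 2 output: y = -2×2 + 2×0 + 0 = -4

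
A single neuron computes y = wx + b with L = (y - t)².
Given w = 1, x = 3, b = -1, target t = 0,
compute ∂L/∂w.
∂L/∂w = 12

y = wx + b = (1)(3) + -1 = 2
∂L/∂y = 2(y - t) = 2(2 - 0) = 4
∂y/∂w = x = 3
∂L/∂w = ∂L/∂y · ∂y/∂w = 4 × 3 = 12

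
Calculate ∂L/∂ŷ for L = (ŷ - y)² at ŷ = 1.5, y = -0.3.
∂L/∂ŷ = 3.6

∂L/∂ŷ = 2(ŷ - y) = 2(1.5 - -0.3) = 2(1.8) = 3.6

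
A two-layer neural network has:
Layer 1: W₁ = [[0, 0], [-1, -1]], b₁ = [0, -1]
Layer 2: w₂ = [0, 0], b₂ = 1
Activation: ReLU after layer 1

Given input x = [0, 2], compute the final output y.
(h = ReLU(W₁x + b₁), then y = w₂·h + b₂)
y = 1

Layer 1 pre-activation: z₁ = [0, -3]
After ReLU: h = [0, 0]
Layer 2 output: y = 0×0 + 0×0 + 1 = 1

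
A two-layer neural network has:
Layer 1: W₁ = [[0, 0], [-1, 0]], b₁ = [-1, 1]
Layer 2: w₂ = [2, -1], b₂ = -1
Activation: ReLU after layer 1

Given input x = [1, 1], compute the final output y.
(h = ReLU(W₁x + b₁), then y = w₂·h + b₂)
y = -1

Layer 1 pre-activation: z₁ = [-1, 0]
After ReLU: h = [0, 0]
Layer 2 output: y = 2×0 + -1×0 + -1 = -1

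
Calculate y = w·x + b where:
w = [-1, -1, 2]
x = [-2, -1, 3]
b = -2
y = 7

y = (-1)(-2) + (-1)(-1) + (2)(3) + -2 = 7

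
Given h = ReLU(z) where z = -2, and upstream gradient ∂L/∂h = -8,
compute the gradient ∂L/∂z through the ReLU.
∂L/∂z = 0

h = ReLU(-2) = 0
Since z < 0: ∂h/∂z = 0
∂L/∂z = ∂L/∂h · ∂h/∂z = -8 × 0 = 0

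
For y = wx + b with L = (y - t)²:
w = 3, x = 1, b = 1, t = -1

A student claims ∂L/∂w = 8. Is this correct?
Incorrect

y = (3)(1) + 1 = 4
∂L/∂y = 2(y - t) = 2(4 - -1) = 10
∂y/∂w = x = 1
∂L/∂w = 10 × 1 = 10

Claimed value: 8
Incorrect: The correct gradient is 10.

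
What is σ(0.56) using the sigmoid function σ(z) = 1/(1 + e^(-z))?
0.6365

sigmoid(0.56) = 1/(1 + e^(-0.56)) = 1/(1 + 0.5712) = 0.6365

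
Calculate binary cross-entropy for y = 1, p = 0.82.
L = 0.1985

L = -1·log(0.82) - 0·log(0.18) = -log(0.82) = 0.1985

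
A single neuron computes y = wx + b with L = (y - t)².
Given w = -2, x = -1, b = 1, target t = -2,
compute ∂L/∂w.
∂L/∂w = -10

y = wx + b = (-2)(-1) + 1 = 3
∂L/∂y = 2(y - t) = 2(3 - -2) = 10
∂y/∂w = x = -1
∂L/∂w = ∂L/∂y · ∂y/∂w = 10 × -1 = -10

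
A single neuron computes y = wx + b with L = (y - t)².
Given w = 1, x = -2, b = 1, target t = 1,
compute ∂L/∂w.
∂L/∂w = 8

y = wx + b = (1)(-2) + 1 = -1
∂L/∂y = 2(y - t) = 2(-1 - 1) = -4
∂y/∂w = x = -2
∂L/∂w = ∂L/∂y · ∂y/∂w = -4 × -2 = 8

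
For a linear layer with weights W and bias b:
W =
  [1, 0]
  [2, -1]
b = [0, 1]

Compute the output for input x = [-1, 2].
y = [-1, -3]

Wx = [1×-1 + 0×2, 2×-1 + -1×2]
   = [-1, -4]
y = Wx + b = [-1 + 0, -4 + 1] = [-1, -3]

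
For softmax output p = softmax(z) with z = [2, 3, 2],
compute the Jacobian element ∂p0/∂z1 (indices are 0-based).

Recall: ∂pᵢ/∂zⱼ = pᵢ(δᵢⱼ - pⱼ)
∂p0/∂z1 = -0.1221

p = softmax(z) = [0.2119, 0.5761, 0.2119]
p0 = 0.2119, p1 = 0.5761

∂p0/∂z1 = -p0 × p1 = -0.2119 × 0.5761 = -0.1221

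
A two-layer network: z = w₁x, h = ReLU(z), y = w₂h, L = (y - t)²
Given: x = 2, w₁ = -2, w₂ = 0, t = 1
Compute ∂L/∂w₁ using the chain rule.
∂L/∂w₁ = 0

Forward pass:
z = w₁x = -2×2 = -4
h = ReLU(-4) = 0
y = w₂h = 0×0 = 0

Backward pass:
∂L/∂y = 2(y - t) = 2(0 - 1) = -2
∂y/∂h = w₂ = 0
∂h/∂z = 0 (ReLU derivative)
∂z/∂w₁ = x = 2

∂L/∂w₁ = -2 × 0 × 0 × 2 = 0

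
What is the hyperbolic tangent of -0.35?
-0.3364

tanh(-0.35) = (e^(-0.35) - e^(0.35))/(e^(-0.35) + e^(0.35)) = -0.3364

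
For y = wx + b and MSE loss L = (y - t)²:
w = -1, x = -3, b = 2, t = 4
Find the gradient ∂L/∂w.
∂L/∂w = -6

y = wx + b = (-1)(-3) + 2 = 5
∂L/∂y = 2(y - t) = 2(5 - 4) = 2
∂y/∂w = x = -3
∂L/∂w = ∂L/∂y · ∂y/∂w = 2 × -3 = -6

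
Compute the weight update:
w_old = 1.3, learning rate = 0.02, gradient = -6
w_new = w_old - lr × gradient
w_new = 1.42

w_new = w - η·∂L/∂w = 1.3 - 0.02×(-6) = 1.3 - (-0.12) = 1.42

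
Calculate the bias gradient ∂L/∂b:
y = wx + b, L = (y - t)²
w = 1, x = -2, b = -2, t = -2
∂L/∂b = -4

y = wx + b = (1)(-2) + -2 = -4
∂L/∂y = 2(y - t) = 2(-4 - -2) = -4
∂y/∂b = 1
∂L/∂b = ∂L/∂y · ∂y/∂b = -4 × 1 = -4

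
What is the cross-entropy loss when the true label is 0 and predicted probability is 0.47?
L = 0.6349

L = -0·log(0.47) - 1·log(0.53) = -log(0.53) = 0.6349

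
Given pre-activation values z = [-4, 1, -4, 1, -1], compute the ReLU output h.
h = [0, 1, 0, 1, 0]

ReLU applied element-wise: max(0,-4)=0, max(0,1)=1, max(0,-4)=0, max(0,1)=1, max(0,-1)=0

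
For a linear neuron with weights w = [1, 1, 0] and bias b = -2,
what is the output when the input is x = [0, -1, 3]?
y = -3

y = (1)(0) + (1)(-1) + (0)(3) + -2 = -3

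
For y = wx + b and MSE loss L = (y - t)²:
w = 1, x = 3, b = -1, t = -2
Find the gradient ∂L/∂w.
∂L/∂w = 24

y = wx + b = (1)(3) + -1 = 2
∂L/∂y = 2(y - t) = 2(2 - -2) = 8
∂y/∂w = x = 3
∂L/∂w = ∂L/∂y · ∂y/∂w = 8 × 3 = 24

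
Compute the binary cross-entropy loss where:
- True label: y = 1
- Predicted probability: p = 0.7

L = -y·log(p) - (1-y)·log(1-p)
L = 0.3567

L = -1·log(0.7) - 0·log(0.3) = -log(0.7) = 0.3567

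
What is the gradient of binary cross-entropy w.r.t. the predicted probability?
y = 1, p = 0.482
∂L/∂p = -2.075

∂L/∂p = -y/p + (1-y)/(1-p) = -1/0.482 + 0 = -2.075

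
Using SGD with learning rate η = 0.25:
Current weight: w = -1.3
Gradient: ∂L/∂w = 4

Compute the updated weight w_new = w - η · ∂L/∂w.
w_new = -2.3

w_new = w - η·∂L/∂w = -1.3 - 0.25×(4) = -1.3 - (1) = -2.3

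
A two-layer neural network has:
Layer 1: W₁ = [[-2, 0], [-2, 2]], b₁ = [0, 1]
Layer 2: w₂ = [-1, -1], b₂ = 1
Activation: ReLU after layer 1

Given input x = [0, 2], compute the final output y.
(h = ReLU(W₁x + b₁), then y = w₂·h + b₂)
y = -4

Layer 1 pre-activation: z₁ = [0, 5]
After ReLU: h = [0, 5]
Layer 2 output: y = -1×0 + -1×5 + 1 = -4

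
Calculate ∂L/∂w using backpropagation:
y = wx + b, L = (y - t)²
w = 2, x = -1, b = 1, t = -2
∂L/∂w = -2

y = wx + b = (2)(-1) + 1 = -1
∂L/∂y = 2(y - t) = 2(-1 - -2) = 2
∂y/∂w = x = -1
∂L/∂w = ∂L/∂y · ∂y/∂w = 2 × -1 = -2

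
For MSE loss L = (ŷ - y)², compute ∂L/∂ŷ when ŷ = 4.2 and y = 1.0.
∂L/∂ŷ = 6.4

∂L/∂ŷ = 2(ŷ - y) = 2(4.2 - 1.0) = 2(3.2) = 6.4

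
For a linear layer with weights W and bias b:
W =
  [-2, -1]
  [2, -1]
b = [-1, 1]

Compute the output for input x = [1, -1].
y = [-2, 4]

Wx = [-2×1 + -1×-1, 2×1 + -1×-1]
   = [-1, 3]
y = Wx + b = [-1 + -1, 3 + 1] = [-2, 4]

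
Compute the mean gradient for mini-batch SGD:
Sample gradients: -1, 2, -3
Average gradient = -0.6667

Average = (1/3)(-1 + 2 + -3) = -2/3 = -0.6667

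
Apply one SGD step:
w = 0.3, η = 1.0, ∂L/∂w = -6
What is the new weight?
w_new = 6.3

w_new = w - η·∂L/∂w = 0.3 - 1.0×(-6) = 0.3 - (-6) = 6.3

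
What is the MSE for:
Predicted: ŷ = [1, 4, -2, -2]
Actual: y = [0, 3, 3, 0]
MSE = 7.75

MSE = (1/4)((1-0)² + (4-3)² + (-2-3)² + (-2-0)²) = (1/4)(1 + 1 + 25 + 4) = 7.75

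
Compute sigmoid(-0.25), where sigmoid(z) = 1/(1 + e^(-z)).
0.4378

sigmoid(-0.25) = 1/(1 + e^(0.25)) = 1/(1 + 1.284) = 0.4378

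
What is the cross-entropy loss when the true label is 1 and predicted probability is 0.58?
L = 0.5447

L = -1·log(0.58) - 0·log(0.42) = -log(0.58) = 0.5447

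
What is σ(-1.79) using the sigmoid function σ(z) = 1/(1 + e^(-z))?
0.1431

sigmoid(-1.79) = 1/(1 + e^(1.79)) = 1/(1 + 5.989) = 0.1431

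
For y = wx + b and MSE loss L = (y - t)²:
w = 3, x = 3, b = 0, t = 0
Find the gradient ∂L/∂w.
∂L/∂w = 54

y = wx + b = (3)(3) + 0 = 9
∂L/∂y = 2(y - t) = 2(9 - 0) = 18
∂y/∂w = x = 3
∂L/∂w = ∂L/∂y · ∂y/∂w = 18 × 3 = 54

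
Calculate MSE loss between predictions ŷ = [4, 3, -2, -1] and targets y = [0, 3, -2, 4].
MSE = 10.25

MSE = (1/4)((4-0)² + (3-3)² + (-2--2)² + (-1-4)²) = (1/4)(16 + 0 + 0 + 25) = 10.25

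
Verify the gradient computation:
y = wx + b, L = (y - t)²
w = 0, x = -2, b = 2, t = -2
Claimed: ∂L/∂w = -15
Incorrect

y = (0)(-2) + 2 = 2
∂L/∂y = 2(y - t) = 2(2 - -2) = 8
∂y/∂w = x = -2
∂L/∂w = 8 × -2 = -16

Claimed value: -15
Incorrect: The correct gradient is -16.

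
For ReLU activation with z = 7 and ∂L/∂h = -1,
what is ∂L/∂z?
∂L/∂z = -1

h = ReLU(7) = 7
Since z > 0: ∂h/∂z = 1
∂L/∂z = ∂L/∂h · ∂h/∂z = -1 × 1 = -1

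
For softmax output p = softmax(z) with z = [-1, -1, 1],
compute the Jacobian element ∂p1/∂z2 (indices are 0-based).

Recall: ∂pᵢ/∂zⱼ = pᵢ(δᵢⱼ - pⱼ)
∂p1/∂z2 = -0.08382

p = softmax(z) = [0.1065, 0.1065, 0.787]
p1 = 0.1065, p2 = 0.787

∂p1/∂z2 = -p1 × p2 = -0.1065 × 0.787 = -0.08382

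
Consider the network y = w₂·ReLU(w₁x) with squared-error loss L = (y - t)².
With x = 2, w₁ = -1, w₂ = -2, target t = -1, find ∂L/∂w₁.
∂L/∂w₁ = 0

Forward pass:
z = w₁x = -1×2 = -2
h = ReLU(-2) = 0
y = w₂h = -2×0 = 0

Backward pass:
∂L/∂y = 2(y - t) = 2(0 - -1) = 2
∂y/∂h = w₂ = -2
∂h/∂z = 0 (ReLU derivative)
∂z/∂w₁ = x = 2

∂L/∂w₁ = 2 × -2 × 0 × 2 = 0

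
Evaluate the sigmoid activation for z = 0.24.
0.5597

sigmoid(0.24) = 1/(1 + e^(-0.24)) = 1/(1 + 0.7866) = 0.5597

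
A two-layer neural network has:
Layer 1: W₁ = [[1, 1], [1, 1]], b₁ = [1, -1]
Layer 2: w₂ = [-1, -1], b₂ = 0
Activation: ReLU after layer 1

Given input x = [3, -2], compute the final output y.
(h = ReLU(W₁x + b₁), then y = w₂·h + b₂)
y = -2

Layer 1 pre-activation: z₁ = [2, 0]
After ReLU: h = [2, 0]
Layer 2 output: y = -1×2 + -1×0 + 0 = -2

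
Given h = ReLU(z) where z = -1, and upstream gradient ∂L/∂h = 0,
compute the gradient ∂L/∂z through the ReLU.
∂L/∂z = 0

h = ReLU(-1) = 0
Since z < 0: ∂h/∂z = 0
∂L/∂z = ∂L/∂h · ∂h/∂z = 0 × 0 = 0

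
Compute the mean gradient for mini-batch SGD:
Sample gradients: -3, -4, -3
Average gradient = -3.333

Average = (1/3)(-3 + -4 + -3) = -10/3 = -3.333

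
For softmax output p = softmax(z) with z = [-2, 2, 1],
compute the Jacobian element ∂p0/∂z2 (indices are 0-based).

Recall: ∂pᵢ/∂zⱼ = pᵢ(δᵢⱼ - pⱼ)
∂p0/∂z2 = -0.003507

p = softmax(z) = [0.01321, 0.7214, 0.2654]
p0 = 0.01321, p2 = 0.2654

∂p0/∂z2 = -p0 × p2 = -0.01321 × 0.2654 = -0.003507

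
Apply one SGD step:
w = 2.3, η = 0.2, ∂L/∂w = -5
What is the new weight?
w_new = 3.3

w_new = w - η·∂L/∂w = 2.3 - 0.2×(-5) = 2.3 - (-1) = 3.3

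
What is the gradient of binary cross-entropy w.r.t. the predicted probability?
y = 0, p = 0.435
∂L/∂p = 1.77

∂L/∂p = -y/p + (1-y)/(1-p) = 0 + 1/0.565 = 1.77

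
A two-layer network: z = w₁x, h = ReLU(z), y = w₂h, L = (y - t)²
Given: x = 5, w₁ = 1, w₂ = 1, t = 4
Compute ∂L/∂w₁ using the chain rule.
∂L/∂w₁ = 10

Forward pass:
z = w₁x = 1×5 = 5
h = ReLU(5) = 5
y = w₂h = 1×5 = 5

Backward pass:
∂L/∂y = 2(y - t) = 2(5 - 4) = 2
∂y/∂h = w₂ = 1
∂h/∂z = 1 (ReLU derivative)
∂z/∂w₁ = x = 5

∂L/∂w₁ = 2 × 1 × 1 × 5 = 10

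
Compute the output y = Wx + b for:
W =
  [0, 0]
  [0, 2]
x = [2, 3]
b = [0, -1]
y = [0, 5]

Wx = [0×2 + 0×3, 0×2 + 2×3]
   = [0, 6]
y = Wx + b = [0 + 0, 6 + -1] = [0, 5]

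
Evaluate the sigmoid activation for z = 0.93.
0.7171

sigmoid(0.93) = 1/(1 + e^(-0.93)) = 1/(1 + 0.3946) = 0.7171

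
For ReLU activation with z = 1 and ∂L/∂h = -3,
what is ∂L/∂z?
∂L/∂z = -3

h = ReLU(1) = 1
Since z > 0: ∂h/∂z = 1
∂L/∂z = ∂L/∂h · ∂h/∂z = -3 × 1 = -3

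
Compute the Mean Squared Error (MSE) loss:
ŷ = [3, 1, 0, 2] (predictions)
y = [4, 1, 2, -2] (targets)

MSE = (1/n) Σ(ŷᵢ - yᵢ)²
MSE = 5.25

MSE = (1/4)((3-4)² + (1-1)² + (0-2)² + (2--2)²) = (1/4)(1 + 0 + 4 + 16) = 5.25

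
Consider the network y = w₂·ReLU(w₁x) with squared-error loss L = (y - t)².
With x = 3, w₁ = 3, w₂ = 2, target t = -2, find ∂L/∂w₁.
∂L/∂w₁ = 240

Forward pass:
z = w₁x = 3×3 = 9
h = ReLU(9) = 9
y = w₂h = 2×9 = 18

Backward pass:
∂L/∂y = 2(y - t) = 2(18 - -2) = 40
∂y/∂h = w₂ = 2
∂h/∂z = 1 (ReLU derivative)
∂z/∂w₁ = x = 3

∂L/∂w₁ = 40 × 2 × 1 × 3 = 240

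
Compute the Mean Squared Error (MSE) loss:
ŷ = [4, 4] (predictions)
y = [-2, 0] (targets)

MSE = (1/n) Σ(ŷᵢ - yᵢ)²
MSE = 26

MSE = (1/2)((4--2)² + (4-0)²) = (1/2)(36 + 16) = 26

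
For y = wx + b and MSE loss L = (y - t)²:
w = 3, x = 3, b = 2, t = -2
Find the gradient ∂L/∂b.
∂L/∂b = 26

y = wx + b = (3)(3) + 2 = 11
∂L/∂y = 2(y - t) = 2(11 - -2) = 26
∂y/∂b = 1
∂L/∂b = ∂L/∂y · ∂y/∂b = 26 × 1 = 26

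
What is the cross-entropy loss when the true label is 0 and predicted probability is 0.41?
L = 0.5276

L = -0·log(0.41) - 1·log(0.59) = -log(0.59) = 0.5276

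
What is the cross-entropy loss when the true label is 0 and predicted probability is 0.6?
L = 0.9163

L = -0·log(0.6) - 1·log(0.4) = -log(0.4) = 0.9163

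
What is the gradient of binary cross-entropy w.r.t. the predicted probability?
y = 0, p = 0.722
∂L/∂p = 3.597

∂L/∂p = -y/p + (1-y)/(1-p) = 0 + 1/0.278 = 3.597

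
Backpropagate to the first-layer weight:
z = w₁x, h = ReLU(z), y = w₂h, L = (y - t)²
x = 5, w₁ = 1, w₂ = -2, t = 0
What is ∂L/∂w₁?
∂L/∂w₁ = 200

Forward pass:
z = w₁x = 1×5 = 5
h = ReLU(5) = 5
y = w₂h = -2×5 = -10

Backward pass:
∂L/∂y = 2(y - t) = 2(-10 - 0) = -20
∂y/∂h = w₂ = -2
∂h/∂z = 1 (ReLU derivative)
∂z/∂w₁ = x = 5

∂L/∂w₁ = -20 × -2 × 1 × 5 = 200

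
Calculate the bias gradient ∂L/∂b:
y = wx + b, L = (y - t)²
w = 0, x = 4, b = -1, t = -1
∂L/∂b = 0

y = wx + b = (0)(4) + -1 = -1
∂L/∂y = 2(y - t) = 2(-1 - -1) = 0
∂y/∂b = 1
∂L/∂b = ∂L/∂y · ∂y/∂b = 0 × 1 = 0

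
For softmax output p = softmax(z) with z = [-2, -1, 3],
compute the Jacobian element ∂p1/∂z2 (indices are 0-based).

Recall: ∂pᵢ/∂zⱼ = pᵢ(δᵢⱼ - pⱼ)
∂p1/∂z2 = -0.01743

p = softmax(z) = [0.006573, 0.01787, 0.9756]
p1 = 0.01787, p2 = 0.9756

∂p1/∂z2 = -p1 × p2 = -0.01787 × 0.9756 = -0.01743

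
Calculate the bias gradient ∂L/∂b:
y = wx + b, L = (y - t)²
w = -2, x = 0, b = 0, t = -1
∂L/∂b = 2

y = wx + b = (-2)(0) + 0 = 0
∂L/∂y = 2(y - t) = 2(0 - -1) = 2
∂y/∂b = 1
∂L/∂b = ∂L/∂y · ∂y/∂b = 2 × 1 = 2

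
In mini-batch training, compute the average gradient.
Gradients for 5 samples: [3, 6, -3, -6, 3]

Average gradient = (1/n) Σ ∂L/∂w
Average gradient = 0.6

Average = (1/5)(3 + 6 + -3 + -6 + 3) = 3/5 = 0.6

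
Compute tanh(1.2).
0.8337

tanh(1.2) = (e^(1.2) - e^(-1.2))/(e^(1.2) + e^(-1.2)) = 0.8337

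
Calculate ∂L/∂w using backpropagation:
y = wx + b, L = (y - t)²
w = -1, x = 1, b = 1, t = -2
∂L/∂w = 4

y = wx + b = (-1)(1) + 1 = 0
∂L/∂y = 2(y - t) = 2(0 - -2) = 4
∂y/∂w = x = 1
∂L/∂w = ∂L/∂y · ∂y/∂w = 4 × 1 = 4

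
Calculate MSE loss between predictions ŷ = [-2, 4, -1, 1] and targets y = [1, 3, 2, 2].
MSE = 5

MSE = (1/4)((-2-1)² + (4-3)² + (-1-2)² + (1-2)²) = (1/4)(9 + 1 + 9 + 1) = 5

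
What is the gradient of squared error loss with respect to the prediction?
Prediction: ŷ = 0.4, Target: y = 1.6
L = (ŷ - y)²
∂L/∂ŷ = -2.4

∂L/∂ŷ = 2(ŷ - y) = 2(0.4 - 1.6) = 2(-1.2) = -2.4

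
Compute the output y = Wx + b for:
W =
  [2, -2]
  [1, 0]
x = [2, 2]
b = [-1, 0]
y = [-1, 2]

Wx = [2×2 + -2×2, 1×2 + 0×2]
   = [0, 2]
y = Wx + b = [0 + -1, 2 + 0] = [-1, 2]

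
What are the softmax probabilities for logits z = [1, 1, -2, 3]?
p = [0.1059, 0.1059, 0.0053, 0.7828]

exp(z) = [2.718, 2.718, 0.1353, 20.09]
Sum = 25.66
p = [0.1059, 0.1059, 0.0053, 0.7828]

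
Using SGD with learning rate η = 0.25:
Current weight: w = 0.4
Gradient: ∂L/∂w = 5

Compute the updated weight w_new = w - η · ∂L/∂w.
w_new = -0.85

w_new = w - η·∂L/∂w = 0.4 - 0.25×(5) = 0.4 - (1.25) = -0.85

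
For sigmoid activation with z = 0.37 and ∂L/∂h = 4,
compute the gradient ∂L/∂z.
∂L/∂z = 0.9665

σ(0.37) = 0.5915
σ'(0.37) = σ(0.37)(1 - σ(0.37)) = 0.5915 × 0.4085 = 0.2416
∂L/∂z = ∂L/∂h · σ'(z) = 4 × 0.2416 = 0.9665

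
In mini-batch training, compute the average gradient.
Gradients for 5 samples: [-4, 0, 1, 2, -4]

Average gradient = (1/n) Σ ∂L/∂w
Average gradient = -1

Average = (1/5)(-4 + 0 + 1 + 2 + -4) = -5/5 = -1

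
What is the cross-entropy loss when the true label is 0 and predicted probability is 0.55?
L = 0.7985

L = -0·log(0.55) - 1·log(0.45) = -log(0.45) = 0.7985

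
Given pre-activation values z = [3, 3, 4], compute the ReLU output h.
h = [3, 3, 4]

ReLU applied element-wise: max(0,3)=3, max(0,3)=3, max(0,4)=4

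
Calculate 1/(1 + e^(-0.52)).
0.6271

sigmoid(0.52) = 1/(1 + e^(-0.52)) = 1/(1 + 0.5945) = 0.6271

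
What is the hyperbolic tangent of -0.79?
-0.6584

tanh(-0.79) = (e^(-0.79) - e^(0.79))/(e^(-0.79) + e^(0.79)) = -0.6584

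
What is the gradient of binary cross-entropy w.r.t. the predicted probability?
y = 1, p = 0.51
∂L/∂p = -1.961

∂L/∂p = -y/p + (1-y)/(1-p) = -1/0.51 + 0 = -1.961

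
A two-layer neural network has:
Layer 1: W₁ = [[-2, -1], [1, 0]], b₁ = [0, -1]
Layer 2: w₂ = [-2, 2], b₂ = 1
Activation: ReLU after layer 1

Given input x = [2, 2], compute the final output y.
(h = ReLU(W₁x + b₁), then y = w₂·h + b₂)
y = 3

Layer 1 pre-activation: z₁ = [-6, 1]
After ReLU: h = [0, 1]
Layer 2 output: y = -2×0 + 2×1 + 1 = 3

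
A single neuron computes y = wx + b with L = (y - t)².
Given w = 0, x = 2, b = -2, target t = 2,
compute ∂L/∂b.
∂L/∂b = -8

y = wx + b = (0)(2) + -2 = -2
∂L/∂y = 2(y - t) = 2(-2 - 2) = -8
∂y/∂b = 1
∂L/∂b = ∂L/∂y · ∂y/∂b = -8 × 1 = -8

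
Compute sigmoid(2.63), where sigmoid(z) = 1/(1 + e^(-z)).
0.9328

sigmoid(2.63) = 1/(1 + e^(-2.63)) = 1/(1 + 0.07208) = 0.9328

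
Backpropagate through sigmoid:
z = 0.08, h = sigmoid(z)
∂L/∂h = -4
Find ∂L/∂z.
∂L/∂z = -0.9984

σ(0.08) = 0.52
σ'(0.08) = σ(0.08)(1 - σ(0.08)) = 0.52 × 0.48 = 0.2496
∂L/∂z = ∂L/∂h · σ'(z) = -4 × 0.2496 = -0.9984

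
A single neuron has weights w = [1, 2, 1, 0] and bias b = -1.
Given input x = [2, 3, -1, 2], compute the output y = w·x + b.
y = 6

y = (1)(2) + (2)(3) + (1)(-1) + (0)(2) + -1 = 6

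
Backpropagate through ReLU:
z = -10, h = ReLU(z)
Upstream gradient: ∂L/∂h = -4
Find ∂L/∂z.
∂L/∂z = 0

h = ReLU(-10) = 0
Since z < 0: ∂h/∂z = 0
∂L/∂z = ∂L/∂h · ∂h/∂z = -4 × 0 = 0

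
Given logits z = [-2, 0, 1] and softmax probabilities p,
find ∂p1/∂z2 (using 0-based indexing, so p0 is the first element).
∂p1/∂z2 = -0.183

p = softmax(z) = [0.03512, 0.2595, 0.7054]
p1 = 0.2595, p2 = 0.7054

∂p1/∂z2 = -p1 × p2 = -0.2595 × 0.7054 = -0.183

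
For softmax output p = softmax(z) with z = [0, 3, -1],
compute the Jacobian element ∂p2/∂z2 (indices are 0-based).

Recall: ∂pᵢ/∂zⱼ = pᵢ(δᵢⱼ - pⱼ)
∂p2/∂z2 = 0.01685

p = softmax(z) = [0.04661, 0.9362, 0.01715]
p2 = 0.01715

∂p2/∂z2 = p2(1 - p2) = 0.01715 × (1 - 0.01715) = 0.01685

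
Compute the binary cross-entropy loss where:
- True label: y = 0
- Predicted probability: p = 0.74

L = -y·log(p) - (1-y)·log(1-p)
L = 1.347

L = -0·log(0.74) - 1·log(0.26) = -log(0.26) = 1.347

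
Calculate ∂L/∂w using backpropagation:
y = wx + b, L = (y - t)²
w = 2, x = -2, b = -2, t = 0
∂L/∂w = 24

y = wx + b = (2)(-2) + -2 = -6
∂L/∂y = 2(y - t) = 2(-6 - 0) = -12
∂y/∂w = x = -2
∂L/∂w = ∂L/∂y · ∂y/∂w = -12 × -2 = 24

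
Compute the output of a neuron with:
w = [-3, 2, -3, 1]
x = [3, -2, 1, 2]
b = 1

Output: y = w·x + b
y = -13

y = (-3)(3) + (2)(-2) + (-3)(1) + (1)(2) + 1 = -13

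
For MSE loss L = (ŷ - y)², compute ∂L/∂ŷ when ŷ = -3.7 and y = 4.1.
∂L/∂ŷ = -15.6

∂L/∂ŷ = 2(ŷ - y) = 2(-3.7 - 4.1) = 2(-7.8) = -15.6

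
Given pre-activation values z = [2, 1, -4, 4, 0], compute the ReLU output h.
h = [2, 1, 0, 4, 0]

ReLU applied element-wise: max(0,2)=2, max(0,1)=1, max(0,-4)=0, max(0,4)=4, max(0,0)=0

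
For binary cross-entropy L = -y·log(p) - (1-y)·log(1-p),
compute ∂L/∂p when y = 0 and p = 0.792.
∂L/∂p = 4.808

∂L/∂p = -y/p + (1-y)/(1-p) = 0 + 1/0.208 = 4.808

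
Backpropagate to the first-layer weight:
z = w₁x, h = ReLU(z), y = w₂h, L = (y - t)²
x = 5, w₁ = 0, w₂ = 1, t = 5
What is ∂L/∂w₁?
∂L/∂w₁ = 0

Forward pass:
z = w₁x = 0×5 = 0
h = ReLU(0) = 0
y = w₂h = 1×0 = 0

Backward pass:
∂L/∂y = 2(y - t) = 2(0 - 5) = -10
∂y/∂h = w₂ = 1
∂h/∂z = 0 (ReLU derivative)
∂z/∂w₁ = x = 5

∂L/∂w₁ = -10 × 1 × 0 × 5 = 0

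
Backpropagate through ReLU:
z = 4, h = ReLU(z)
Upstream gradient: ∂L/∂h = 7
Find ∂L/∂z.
∂L/∂z = 7

h = ReLU(4) = 4
Since z > 0: ∂h/∂z = 1
∂L/∂z = ∂L/∂h · ∂h/∂z = 7 × 1 = 7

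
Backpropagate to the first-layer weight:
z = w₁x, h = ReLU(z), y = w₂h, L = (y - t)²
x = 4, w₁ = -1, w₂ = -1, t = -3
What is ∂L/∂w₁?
∂L/∂w₁ = 0

Forward pass:
z = w₁x = -1×4 = -4
h = ReLU(-4) = 0
y = w₂h = -1×0 = 0

Backward pass:
∂L/∂y = 2(y - t) = 2(0 - -3) = 6
∂y/∂h = w₂ = -1
∂h/∂z = 0 (ReLU derivative)
∂z/∂w₁ = x = 4

∂L/∂w₁ = 6 × -1 × 0 × 4 = 0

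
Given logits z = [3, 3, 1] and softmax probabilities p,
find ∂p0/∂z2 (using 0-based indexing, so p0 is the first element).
∂p0/∂z2 = -0.02968

p = softmax(z) = [0.4683, 0.4683, 0.06338]
p0 = 0.4683, p2 = 0.06338

∂p0/∂z2 = -p0 × p2 = -0.4683 × 0.06338 = -0.02968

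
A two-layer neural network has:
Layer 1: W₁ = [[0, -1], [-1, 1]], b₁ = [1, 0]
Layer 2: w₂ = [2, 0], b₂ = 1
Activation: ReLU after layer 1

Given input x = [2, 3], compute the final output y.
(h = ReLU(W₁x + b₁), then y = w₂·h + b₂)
y = 1

Layer 1 pre-activation: z₁ = [-2, 1]
After ReLU: h = [0, 1]
Layer 2 output: y = 2×0 + 0×1 + 1 = 1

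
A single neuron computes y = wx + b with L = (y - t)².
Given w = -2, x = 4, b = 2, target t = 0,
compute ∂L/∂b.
∂L/∂b = -12

y = wx + b = (-2)(4) + 2 = -6
∂L/∂y = 2(y - t) = 2(-6 - 0) = -12
∂y/∂b = 1
∂L/∂b = ∂L/∂y · ∂y/∂b = -12 × 1 = -12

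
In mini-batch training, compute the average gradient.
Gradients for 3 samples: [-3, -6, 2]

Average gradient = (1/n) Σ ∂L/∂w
Average gradient = -2.333

Average = (1/3)(-3 + -6 + 2) = -7/3 = -2.333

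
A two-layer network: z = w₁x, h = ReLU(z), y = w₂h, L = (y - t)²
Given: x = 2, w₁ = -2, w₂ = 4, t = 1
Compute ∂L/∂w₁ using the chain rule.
∂L/∂w₁ = 0

Forward pass:
z = w₁x = -2×2 = -4
h = ReLU(-4) = 0
y = w₂h = 4×0 = 0

Backward pass:
∂L/∂y = 2(y - t) = 2(0 - 1) = -2
∂y/∂h = w₂ = 4
∂h/∂z = 0 (ReLU derivative)
∂z/∂w₁ = x = 2

∂L/∂w₁ = -2 × 4 × 0 × 2 = 0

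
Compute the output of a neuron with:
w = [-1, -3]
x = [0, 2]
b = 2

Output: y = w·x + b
y = -4

y = (-1)(0) + (-3)(2) + 2 = -4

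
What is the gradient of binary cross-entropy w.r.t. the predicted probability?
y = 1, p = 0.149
∂L/∂p = -6.711

∂L/∂p = -y/p + (1-y)/(1-p) = -1/0.149 + 0 = -6.711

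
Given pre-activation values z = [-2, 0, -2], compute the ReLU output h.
h = [0, 0, 0]

ReLU applied element-wise: max(0,-2)=0, max(0,0)=0, max(0,-2)=0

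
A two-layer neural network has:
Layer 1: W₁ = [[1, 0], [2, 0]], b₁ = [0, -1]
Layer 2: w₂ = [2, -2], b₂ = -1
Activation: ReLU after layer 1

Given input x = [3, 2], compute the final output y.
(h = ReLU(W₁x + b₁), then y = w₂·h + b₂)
y = -5

Layer 1 pre-activation: z₁ = [3, 5]
After ReLU: h = [3, 5]
Layer 2 output: y = 2×3 + -2×5 + -1 = -5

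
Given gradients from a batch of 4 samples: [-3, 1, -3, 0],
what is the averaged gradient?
Average gradient = -1.25

Average = (1/4)(-3 + 1 + -3 + 0) = -5/4 = -1.25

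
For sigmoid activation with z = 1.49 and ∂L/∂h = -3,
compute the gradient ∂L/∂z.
∂L/∂z = -0.4503

σ(1.49) = 0.8161
σ'(1.49) = σ(1.49)(1 - σ(1.49)) = 0.8161 × 0.1839 = 0.1501
∂L/∂z = ∂L/∂h · σ'(z) = -3 × 0.1501 = -0.4503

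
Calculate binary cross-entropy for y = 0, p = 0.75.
L = 1.386

L = -0·log(0.75) - 1·log(0.25) = -log(0.25) = 1.386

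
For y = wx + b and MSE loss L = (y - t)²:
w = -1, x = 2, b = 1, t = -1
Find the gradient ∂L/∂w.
∂L/∂w = 0

y = wx + b = (-1)(2) + 1 = -1
∂L/∂y = 2(y - t) = 2(-1 - -1) = 0
∂y/∂w = x = 2
∂L/∂w = ∂L/∂y · ∂y/∂w = 0 × 2 = 0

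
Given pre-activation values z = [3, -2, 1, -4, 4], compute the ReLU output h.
h = [3, 0, 1, 0, 4]

ReLU applied element-wise: max(0,3)=3, max(0,-2)=0, max(0,1)=1, max(0,-4)=0, max(0,4)=4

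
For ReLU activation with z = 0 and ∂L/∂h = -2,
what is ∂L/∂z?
∂L/∂z = 0

h = ReLU(0) = 0
At z = 0: ∂h/∂z = 0 (by convention)
∂L/∂z = ∂L/∂h · ∂h/∂z = -2 × 0 = 0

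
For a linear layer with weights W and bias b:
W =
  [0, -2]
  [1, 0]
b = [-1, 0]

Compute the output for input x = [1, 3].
y = [-7, 1]

Wx = [0×1 + -2×3, 1×1 + 0×3]
   = [-6, 1]
y = Wx + b = [-6 + -1, 1 + 0] = [-7, 1]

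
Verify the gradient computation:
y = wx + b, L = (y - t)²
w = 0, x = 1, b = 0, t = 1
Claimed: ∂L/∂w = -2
Correct

y = (0)(1) + 0 = 0
∂L/∂y = 2(y - t) = 2(0 - 1) = -2
∂y/∂w = x = 1
∂L/∂w = -2 × 1 = -2

Claimed value: -2
Correct: The correct gradient is -2.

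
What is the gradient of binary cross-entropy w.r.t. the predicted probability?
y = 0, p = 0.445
∂L/∂p = 1.802

∂L/∂p = -y/p + (1-y)/(1-p) = 0 + 1/0.555 = 1.802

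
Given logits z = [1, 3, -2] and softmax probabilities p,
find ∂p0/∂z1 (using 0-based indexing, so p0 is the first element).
∂p0/∂z1 = -0.1038

p = softmax(z) = [0.1185, 0.8756, 0.0059]
p0 = 0.1185, p1 = 0.8756

∂p0/∂z1 = -p0 × p1 = -0.1185 × 0.8756 = -0.1038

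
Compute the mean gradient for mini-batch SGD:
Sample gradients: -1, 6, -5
Average gradient = 0

Average = (1/3)(-1 + 6 + -5) = 0/3 = 0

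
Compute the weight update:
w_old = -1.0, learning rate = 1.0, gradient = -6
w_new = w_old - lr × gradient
w_new = 5

w_new = w - η·∂L/∂w = -1.0 - 1.0×(-6) = -1.0 - (-6) = 5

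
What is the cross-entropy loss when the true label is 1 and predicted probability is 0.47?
L = 0.755

L = -1·log(0.47) - 0·log(0.53) = -log(0.47) = 0.755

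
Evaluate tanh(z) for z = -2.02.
-0.9654

tanh(-2.02) = (e^(-2.02) - e^(2.02))/(e^(-2.02) + e^(2.02)) = -0.9654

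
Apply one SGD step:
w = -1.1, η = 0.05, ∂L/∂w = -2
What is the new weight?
w_new = -1

w_new = w - η·∂L/∂w = -1.1 - 0.05×(-2) = -1.1 - (-0.1) = -1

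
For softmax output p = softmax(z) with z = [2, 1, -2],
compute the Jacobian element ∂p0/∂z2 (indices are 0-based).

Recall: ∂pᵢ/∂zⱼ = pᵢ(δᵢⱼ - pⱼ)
∂p0/∂z2 = -0.009532

p = softmax(z) = [0.7214, 0.2654, 0.01321]
p0 = 0.7214, p2 = 0.01321

∂p0/∂z2 = -p0 × p2 = -0.7214 × 0.01321 = -0.009532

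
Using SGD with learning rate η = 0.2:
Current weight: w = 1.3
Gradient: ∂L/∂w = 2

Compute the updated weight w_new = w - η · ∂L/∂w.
w_new = 0.9

w_new = w - η·∂L/∂w = 1.3 - 0.2×(2) = 1.3 - (0.4) = 0.9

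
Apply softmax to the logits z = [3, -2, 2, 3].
p = [0.4211, 0.0028, 0.1549, 0.4211]

exp(z) = [20.09, 0.1353, 7.389, 20.09]
Sum = 47.7
p = [0.4211, 0.0028, 0.1549, 0.4211]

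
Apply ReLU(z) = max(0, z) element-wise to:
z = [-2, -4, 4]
h = [0, 0, 4]

ReLU applied element-wise: max(0,-2)=0, max(0,-4)=0, max(0,4)=4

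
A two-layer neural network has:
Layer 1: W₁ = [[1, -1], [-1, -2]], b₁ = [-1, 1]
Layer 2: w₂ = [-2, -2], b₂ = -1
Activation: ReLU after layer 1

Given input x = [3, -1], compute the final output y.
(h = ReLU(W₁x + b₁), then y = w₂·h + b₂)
y = -7

Layer 1 pre-activation: z₁ = [3, 0]
After ReLU: h = [3, 0]
Layer 2 output: y = -2×3 + -2×0 + -1 = -7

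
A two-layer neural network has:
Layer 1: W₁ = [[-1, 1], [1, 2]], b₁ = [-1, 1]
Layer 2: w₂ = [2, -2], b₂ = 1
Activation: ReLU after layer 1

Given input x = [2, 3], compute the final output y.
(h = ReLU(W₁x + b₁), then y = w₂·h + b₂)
y = -17

Layer 1 pre-activation: z₁ = [0, 9]
After ReLU: h = [0, 9]
Layer 2 output: y = 2×0 + -2×9 + 1 = -17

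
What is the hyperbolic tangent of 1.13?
0.811

tanh(1.13) = (e^(1.13) - e^(-1.13))/(e^(1.13) + e^(-1.13)) = 0.811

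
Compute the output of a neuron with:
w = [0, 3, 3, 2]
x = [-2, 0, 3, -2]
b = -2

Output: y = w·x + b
y = 3

y = (0)(-2) + (3)(0) + (3)(3) + (2)(-2) + -2 = 3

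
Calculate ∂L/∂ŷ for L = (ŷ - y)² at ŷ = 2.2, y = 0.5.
∂L/∂ŷ = 3.4

∂L/∂ŷ = 2(ŷ - y) = 2(2.2 - 0.5) = 2(1.7) = 3.4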